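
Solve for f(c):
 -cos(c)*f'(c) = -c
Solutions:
 f(c) = C1 + Integral(c/cos(c), c)


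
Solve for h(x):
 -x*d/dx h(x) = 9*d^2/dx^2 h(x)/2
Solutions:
 h(x) = C1 + C2*erf(x/3)


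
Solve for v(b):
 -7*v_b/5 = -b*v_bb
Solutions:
 v(b) = C1 + C2*b^(12/5)


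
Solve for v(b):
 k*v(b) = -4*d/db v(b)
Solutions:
 v(b) = C1*exp(-b*k/4)


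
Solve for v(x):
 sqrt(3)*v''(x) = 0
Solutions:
 v(x) = C1 + C2*x


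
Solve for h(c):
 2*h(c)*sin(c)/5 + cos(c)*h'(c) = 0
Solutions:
 h(c) = C1*cos(c)^(2/5)


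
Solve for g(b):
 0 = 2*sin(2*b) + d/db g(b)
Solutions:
 g(b) = C1 + cos(2*b)


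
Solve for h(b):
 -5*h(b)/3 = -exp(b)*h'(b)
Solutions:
 h(b) = C1*exp(-5*exp(-b)/3)


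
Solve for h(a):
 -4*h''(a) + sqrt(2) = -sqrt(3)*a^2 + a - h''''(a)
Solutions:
 h(a) = C1 + C2*a + C3*exp(-2*a) + C4*exp(2*a) + sqrt(3)*a^4/48 - a^3/24 + a^2*(sqrt(3) + 2*sqrt(2))/16


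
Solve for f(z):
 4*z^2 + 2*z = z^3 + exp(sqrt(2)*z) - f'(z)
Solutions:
 f(z) = C1 + z^4/4 - 4*z^3/3 - z^2 + sqrt(2)*exp(sqrt(2)*z)/2


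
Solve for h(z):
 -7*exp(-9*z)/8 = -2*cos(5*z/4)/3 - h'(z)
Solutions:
 h(z) = C1 - 8*sin(5*z/4)/15 - 7*exp(-9*z)/72


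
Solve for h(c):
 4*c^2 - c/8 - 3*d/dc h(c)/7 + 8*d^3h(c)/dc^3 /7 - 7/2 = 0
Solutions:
 h(c) = C1 + C2*exp(-sqrt(6)*c/4) + C3*exp(sqrt(6)*c/4) + 28*c^3/9 - 7*c^2/48 + 749*c/18


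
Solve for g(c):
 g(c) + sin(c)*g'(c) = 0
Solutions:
 g(c) = C1*sqrt(cos(c) + 1)/sqrt(cos(c) - 1)


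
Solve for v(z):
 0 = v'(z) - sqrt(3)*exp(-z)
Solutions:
 v(z) = C1 - sqrt(3)*exp(-z)


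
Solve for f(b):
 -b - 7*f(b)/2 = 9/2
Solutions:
 f(b) = -2*b/7 - 9/7


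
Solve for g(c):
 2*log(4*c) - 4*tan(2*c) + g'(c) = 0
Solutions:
 g(c) = C1 - 2*c*log(c) - 4*c*log(2) + 2*c - 2*log(cos(2*c))


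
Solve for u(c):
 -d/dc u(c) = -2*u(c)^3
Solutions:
 u(c) = -sqrt(2)*sqrt(-1/(C1 + 2*c))/2
 u(c) = sqrt(2)*sqrt(-1/(C1 + 2*c))/2


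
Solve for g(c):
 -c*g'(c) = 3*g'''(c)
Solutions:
 g(c) = C1 + Integral(C2*airyai(-3^(2/3)*c/3) + C3*airybi(-3^(2/3)*c/3), c)


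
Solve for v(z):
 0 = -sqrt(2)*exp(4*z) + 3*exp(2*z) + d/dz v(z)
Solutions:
 v(z) = C1 + sqrt(2)*exp(4*z)/4 - 3*exp(2*z)/2


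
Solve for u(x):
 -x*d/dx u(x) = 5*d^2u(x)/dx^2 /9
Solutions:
 u(x) = C1 + C2*erf(3*sqrt(10)*x/10)


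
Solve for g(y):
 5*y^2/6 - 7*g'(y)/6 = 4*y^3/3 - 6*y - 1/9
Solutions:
 g(y) = C1 - 2*y^4/7 + 5*y^3/21 + 18*y^2/7 + 2*y/21


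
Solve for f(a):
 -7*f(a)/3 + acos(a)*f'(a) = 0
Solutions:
 f(a) = C1*exp(7*Integral(1/acos(a), a)/3)


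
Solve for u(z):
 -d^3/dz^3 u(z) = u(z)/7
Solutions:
 u(z) = C3*exp(-7^(2/3)*z/7) + (C1*sin(sqrt(3)*7^(2/3)*z/14) + C2*cos(sqrt(3)*7^(2/3)*z/14))*exp(7^(2/3)*z/14)


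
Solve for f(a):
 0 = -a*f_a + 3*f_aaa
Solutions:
 f(a) = C1 + Integral(C2*airyai(3^(2/3)*a/3) + C3*airybi(3^(2/3)*a/3), a)


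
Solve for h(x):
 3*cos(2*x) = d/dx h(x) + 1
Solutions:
 h(x) = C1 - x + 3*sin(2*x)/2


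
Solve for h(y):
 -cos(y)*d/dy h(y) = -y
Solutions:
 h(y) = C1 + Integral(y/cos(y), y)


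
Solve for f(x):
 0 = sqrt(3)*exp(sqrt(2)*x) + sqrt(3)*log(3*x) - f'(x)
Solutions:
 f(x) = C1 + sqrt(3)*x*log(x) + sqrt(3)*x*(-1 + log(3)) + sqrt(6)*exp(sqrt(2)*x)/2


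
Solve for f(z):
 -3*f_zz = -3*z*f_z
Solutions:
 f(z) = C1 + C2*erfi(sqrt(2)*z/2)


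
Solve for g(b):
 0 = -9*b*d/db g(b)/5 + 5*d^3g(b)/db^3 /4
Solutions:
 g(b) = C1 + Integral(C2*airyai(5^(1/3)*6^(2/3)*b/5) + C3*airybi(5^(1/3)*6^(2/3)*b/5), b)


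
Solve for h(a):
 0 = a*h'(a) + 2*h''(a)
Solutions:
 h(a) = C1 + C2*erf(a/2)


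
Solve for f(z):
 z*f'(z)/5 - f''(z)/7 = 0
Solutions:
 f(z) = C1 + C2*erfi(sqrt(70)*z/10)


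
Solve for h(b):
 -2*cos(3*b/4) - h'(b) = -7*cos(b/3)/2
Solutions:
 h(b) = C1 + 21*sin(b/3)/2 - 8*sin(3*b/4)/3


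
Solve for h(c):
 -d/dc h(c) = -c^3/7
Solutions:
 h(c) = C1 + c^4/28


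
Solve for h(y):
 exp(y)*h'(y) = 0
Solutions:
 h(y) = C1


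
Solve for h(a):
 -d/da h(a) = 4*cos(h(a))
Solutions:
 h(a) = pi - asin((C1 + exp(8*a))/(C1 - exp(8*a)))
 h(a) = asin((C1 + exp(8*a))/(C1 - exp(8*a)))


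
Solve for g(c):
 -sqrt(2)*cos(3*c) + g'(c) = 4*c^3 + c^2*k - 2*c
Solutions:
 g(c) = C1 + c^4 + c^3*k/3 - c^2 + sqrt(2)*sin(3*c)/3


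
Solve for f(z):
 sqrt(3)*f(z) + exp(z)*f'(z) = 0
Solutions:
 f(z) = C1*exp(sqrt(3)*exp(-z))


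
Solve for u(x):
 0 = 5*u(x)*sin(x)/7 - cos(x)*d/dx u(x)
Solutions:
 u(x) = C1/cos(x)^(5/7)


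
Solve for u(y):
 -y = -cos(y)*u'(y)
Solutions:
 u(y) = C1 + Integral(y/cos(y), y)


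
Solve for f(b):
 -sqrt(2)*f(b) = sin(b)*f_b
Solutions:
 f(b) = C1*(cos(b) + 1)^(sqrt(2)/2)/(cos(b) - 1)^(sqrt(2)/2)


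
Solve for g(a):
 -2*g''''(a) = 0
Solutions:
 g(a) = C1 + C2*a + C3*a^2 + C4*a^3


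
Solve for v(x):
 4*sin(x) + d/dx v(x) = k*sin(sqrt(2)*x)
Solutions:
 v(x) = C1 - sqrt(2)*k*cos(sqrt(2)*x)/2 + 4*cos(x)


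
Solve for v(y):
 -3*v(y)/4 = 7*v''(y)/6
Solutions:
 v(y) = C1*sin(3*sqrt(14)*y/14) + C2*cos(3*sqrt(14)*y/14)


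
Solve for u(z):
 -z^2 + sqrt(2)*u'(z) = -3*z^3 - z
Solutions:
 u(z) = C1 - 3*sqrt(2)*z^4/8 + sqrt(2)*z^3/6 - sqrt(2)*z^2/4


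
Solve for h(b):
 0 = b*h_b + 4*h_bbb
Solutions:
 h(b) = C1 + Integral(C2*airyai(-2^(1/3)*b/2) + C3*airybi(-2^(1/3)*b/2), b)


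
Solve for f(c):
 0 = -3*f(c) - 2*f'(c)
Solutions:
 f(c) = C1*exp(-3*c/2)


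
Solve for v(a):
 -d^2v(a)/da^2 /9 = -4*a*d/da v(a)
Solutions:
 v(a) = C1 + C2*erfi(3*sqrt(2)*a)


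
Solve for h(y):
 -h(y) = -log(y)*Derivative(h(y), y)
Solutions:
 h(y) = C1*exp(li(y))


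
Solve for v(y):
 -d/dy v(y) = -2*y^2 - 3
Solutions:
 v(y) = C1 + 2*y^3/3 + 3*y


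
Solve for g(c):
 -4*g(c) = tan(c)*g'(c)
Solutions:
 g(c) = C1/sin(c)^4


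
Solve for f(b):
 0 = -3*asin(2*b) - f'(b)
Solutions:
 f(b) = C1 - 3*b*asin(2*b) - 3*sqrt(1 - 4*b^2)/2


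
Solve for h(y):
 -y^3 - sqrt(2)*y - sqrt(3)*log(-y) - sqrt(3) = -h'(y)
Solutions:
 h(y) = C1 + y^4/4 + sqrt(2)*y^2/2 + sqrt(3)*y*log(-y)


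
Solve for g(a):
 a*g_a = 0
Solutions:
 g(a) = C1


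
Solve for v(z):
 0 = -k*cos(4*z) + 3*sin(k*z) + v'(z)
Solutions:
 v(z) = C1 + k*sin(4*z)/4 + 3*cos(k*z)/k


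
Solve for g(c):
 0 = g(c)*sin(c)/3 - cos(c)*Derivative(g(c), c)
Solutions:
 g(c) = C1/cos(c)^(1/3)


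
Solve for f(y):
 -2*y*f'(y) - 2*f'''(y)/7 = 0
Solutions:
 f(y) = C1 + Integral(C2*airyai(-7^(1/3)*y) + C3*airybi(-7^(1/3)*y), y)


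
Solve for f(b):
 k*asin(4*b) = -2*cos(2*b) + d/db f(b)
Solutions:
 f(b) = C1 + k*(b*asin(4*b) + sqrt(1 - 16*b^2)/4) + sin(2*b)


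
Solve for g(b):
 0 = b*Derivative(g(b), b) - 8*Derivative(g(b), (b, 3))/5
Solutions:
 g(b) = C1 + Integral(C2*airyai(5^(1/3)*b/2) + C3*airybi(5^(1/3)*b/2), b)


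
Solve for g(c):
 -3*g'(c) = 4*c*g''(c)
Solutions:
 g(c) = C1 + C2*c^(1/4)


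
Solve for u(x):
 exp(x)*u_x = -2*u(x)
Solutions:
 u(x) = C1*exp(2*exp(-x))


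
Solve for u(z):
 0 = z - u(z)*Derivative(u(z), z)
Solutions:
 u(z) = -sqrt(C1 + z^2)
 u(z) = sqrt(C1 + z^2)


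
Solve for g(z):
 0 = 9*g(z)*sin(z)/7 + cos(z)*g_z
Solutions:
 g(z) = C1*cos(z)^(9/7)


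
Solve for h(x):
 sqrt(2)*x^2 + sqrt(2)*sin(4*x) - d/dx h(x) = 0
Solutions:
 h(x) = C1 + sqrt(2)*x^3/3 - sqrt(2)*cos(4*x)/4


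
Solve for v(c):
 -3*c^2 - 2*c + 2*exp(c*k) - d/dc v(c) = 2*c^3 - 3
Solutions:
 v(c) = C1 - c^4/2 - c^3 - c^2 + 3*c + 2*exp(c*k)/k


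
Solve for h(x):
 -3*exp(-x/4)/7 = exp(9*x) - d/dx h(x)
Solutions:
 h(x) = C1 + exp(9*x)/9 - 12*exp(-x/4)/7


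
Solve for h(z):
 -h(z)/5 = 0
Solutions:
 h(z) = 0


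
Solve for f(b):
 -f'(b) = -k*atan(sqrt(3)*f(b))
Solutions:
 Integral(1/atan(sqrt(3)*_y), (_y, f(b))) = C1 + b*k


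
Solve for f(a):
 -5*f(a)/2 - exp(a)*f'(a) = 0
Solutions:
 f(a) = C1*exp(5*exp(-a)/2)


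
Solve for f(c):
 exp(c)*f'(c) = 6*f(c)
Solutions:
 f(c) = C1*exp(-6*exp(-c))


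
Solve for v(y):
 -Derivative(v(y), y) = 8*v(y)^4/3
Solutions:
 v(y) = (-1 - sqrt(3)*I)*(1/(C1 + 8*y))^(1/3)/2
 v(y) = (-1 + sqrt(3)*I)*(1/(C1 + 8*y))^(1/3)/2
 v(y) = (1/(C1 + 8*y))^(1/3)


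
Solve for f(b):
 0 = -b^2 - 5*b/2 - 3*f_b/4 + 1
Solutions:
 f(b) = C1 - 4*b^3/9 - 5*b^2/3 + 4*b/3


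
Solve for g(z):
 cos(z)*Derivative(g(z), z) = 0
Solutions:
 g(z) = C1


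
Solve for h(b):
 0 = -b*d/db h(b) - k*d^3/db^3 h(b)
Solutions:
 h(b) = C1 + Integral(C2*airyai(b*(-1/k)^(1/3)) + C3*airybi(b*(-1/k)^(1/3)), b)


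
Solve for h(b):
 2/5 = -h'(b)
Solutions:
 h(b) = C1 - 2*b/5


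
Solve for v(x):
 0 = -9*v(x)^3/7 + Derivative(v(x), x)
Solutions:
 v(x) = -sqrt(14)*sqrt(-1/(C1 + 9*x))/2
 v(x) = sqrt(14)*sqrt(-1/(C1 + 9*x))/2


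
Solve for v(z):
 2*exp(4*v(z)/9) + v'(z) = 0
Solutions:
 v(z) = 9*log(-(1/(C1 + 8*z))^(1/4)) + 9*log(3)/2
 v(z) = 9*log(1/(C1 + 8*z))/4 + 9*log(3)/2
 v(z) = 9*log(-I*(1/(C1 + 8*z))^(1/4)) + 9*log(3)/2
 v(z) = 9*log(I*(1/(C1 + 8*z))^(1/4)) + 9*log(3)/2


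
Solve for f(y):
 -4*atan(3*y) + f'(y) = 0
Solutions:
 f(y) = C1 + 4*y*atan(3*y) - 2*log(9*y^2 + 1)/3


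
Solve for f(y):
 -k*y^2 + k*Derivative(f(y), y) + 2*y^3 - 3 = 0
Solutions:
 f(y) = C1 + y^3/3 - y^4/(2*k) + 3*y/k


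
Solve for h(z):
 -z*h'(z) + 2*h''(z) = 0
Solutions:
 h(z) = C1 + C2*erfi(z/2)


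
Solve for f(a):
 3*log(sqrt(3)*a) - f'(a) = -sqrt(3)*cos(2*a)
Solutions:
 f(a) = C1 + 3*a*log(a) - 3*a + 3*a*log(3)/2 + sqrt(3)*sin(2*a)/2


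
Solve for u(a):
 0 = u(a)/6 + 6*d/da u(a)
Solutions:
 u(a) = C1*exp(-a/36)


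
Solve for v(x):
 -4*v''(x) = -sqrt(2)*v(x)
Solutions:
 v(x) = C1*exp(-2^(1/4)*x/2) + C2*exp(2^(1/4)*x/2)


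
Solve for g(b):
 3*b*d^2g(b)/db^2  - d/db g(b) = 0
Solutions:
 g(b) = C1 + C2*b^(4/3)


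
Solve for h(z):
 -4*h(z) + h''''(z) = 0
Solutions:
 h(z) = C1*exp(-sqrt(2)*z) + C2*exp(sqrt(2)*z) + C3*sin(sqrt(2)*z) + C4*cos(sqrt(2)*z)


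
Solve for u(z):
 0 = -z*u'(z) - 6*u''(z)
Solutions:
 u(z) = C1 + C2*erf(sqrt(3)*z/6)


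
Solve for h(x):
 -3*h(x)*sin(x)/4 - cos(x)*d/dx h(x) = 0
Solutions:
 h(x) = C1*cos(x)^(3/4)


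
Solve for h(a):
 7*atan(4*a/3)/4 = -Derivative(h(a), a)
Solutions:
 h(a) = C1 - 7*a*atan(4*a/3)/4 + 21*log(16*a^2 + 9)/32


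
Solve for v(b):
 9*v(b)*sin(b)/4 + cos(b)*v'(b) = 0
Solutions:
 v(b) = C1*cos(b)^(9/4)


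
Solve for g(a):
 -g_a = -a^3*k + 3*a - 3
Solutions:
 g(a) = C1 + a^4*k/4 - 3*a^2/2 + 3*a


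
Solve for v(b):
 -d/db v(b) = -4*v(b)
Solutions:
 v(b) = C1*exp(4*b)


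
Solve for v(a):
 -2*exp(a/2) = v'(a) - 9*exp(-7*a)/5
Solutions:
 v(a) = C1 - 4*exp(a/2) - 9*exp(-7*a)/35


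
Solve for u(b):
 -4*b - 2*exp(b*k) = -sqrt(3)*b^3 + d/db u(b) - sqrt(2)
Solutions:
 u(b) = C1 + sqrt(3)*b^4/4 - 2*b^2 + sqrt(2)*b - 2*exp(b*k)/k


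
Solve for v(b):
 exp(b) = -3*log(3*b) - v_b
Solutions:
 v(b) = C1 - 3*b*log(b) + 3*b*(1 - log(3)) - exp(b)


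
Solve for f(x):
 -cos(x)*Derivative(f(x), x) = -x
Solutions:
 f(x) = C1 + Integral(x/cos(x), x)


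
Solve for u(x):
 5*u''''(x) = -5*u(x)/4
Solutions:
 u(x) = (C1*sin(x/2) + C2*cos(x/2))*exp(-x/2) + (C3*sin(x/2) + C4*cos(x/2))*exp(x/2)


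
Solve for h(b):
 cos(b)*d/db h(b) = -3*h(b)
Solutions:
 h(b) = C1*(sin(b) - 1)^(3/2)/(sin(b) + 1)^(3/2)


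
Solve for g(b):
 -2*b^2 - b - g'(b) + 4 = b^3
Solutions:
 g(b) = C1 - b^4/4 - 2*b^3/3 - b^2/2 + 4*b


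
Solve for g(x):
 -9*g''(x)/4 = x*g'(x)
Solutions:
 g(x) = C1 + C2*erf(sqrt(2)*x/3)


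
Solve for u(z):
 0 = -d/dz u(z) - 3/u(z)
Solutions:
 u(z) = -sqrt(C1 - 6*z)
 u(z) = sqrt(C1 - 6*z)


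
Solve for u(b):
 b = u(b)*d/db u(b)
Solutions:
 u(b) = -sqrt(C1 + b^2)
 u(b) = sqrt(C1 + b^2)


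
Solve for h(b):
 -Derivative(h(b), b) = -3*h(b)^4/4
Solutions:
 h(b) = 2^(2/3)*(-1/(C1 + 9*b))^(1/3)
 h(b) = (-1/(C1 + 3*b))^(1/3)*(-6^(2/3) - 3*2^(2/3)*3^(1/6)*I)/6
 h(b) = (-1/(C1 + 3*b))^(1/3)*(-6^(2/3) + 3*2^(2/3)*3^(1/6)*I)/6


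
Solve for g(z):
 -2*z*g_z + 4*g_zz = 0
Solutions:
 g(z) = C1 + C2*erfi(z/2)


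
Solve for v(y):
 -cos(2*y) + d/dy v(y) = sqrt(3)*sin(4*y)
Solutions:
 v(y) = C1 + sin(2*y)/2 - sqrt(3)*cos(4*y)/4


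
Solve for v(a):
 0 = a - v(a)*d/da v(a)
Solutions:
 v(a) = -sqrt(C1 + a^2)
 v(a) = sqrt(C1 + a^2)


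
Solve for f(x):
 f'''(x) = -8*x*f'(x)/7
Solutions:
 f(x) = C1 + Integral(C2*airyai(-2*7^(2/3)*x/7) + C3*airybi(-2*7^(2/3)*x/7), x)


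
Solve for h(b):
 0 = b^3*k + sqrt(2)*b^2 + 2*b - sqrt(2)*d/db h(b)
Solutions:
 h(b) = C1 + sqrt(2)*b^4*k/8 + b^3/3 + sqrt(2)*b^2/2


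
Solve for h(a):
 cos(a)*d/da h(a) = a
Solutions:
 h(a) = C1 + Integral(a/cos(a), a)


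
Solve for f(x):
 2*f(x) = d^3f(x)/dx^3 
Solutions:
 f(x) = C3*exp(2^(1/3)*x) + (C1*sin(2^(1/3)*sqrt(3)*x/2) + C2*cos(2^(1/3)*sqrt(3)*x/2))*exp(-2^(1/3)*x/2)


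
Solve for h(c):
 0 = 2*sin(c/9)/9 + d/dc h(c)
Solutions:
 h(c) = C1 + 2*cos(c/9)


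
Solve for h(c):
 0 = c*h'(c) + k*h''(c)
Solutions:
 h(c) = C1 + C2*sqrt(k)*erf(sqrt(2)*c*sqrt(1/k)/2)


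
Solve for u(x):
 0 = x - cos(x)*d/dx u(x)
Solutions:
 u(x) = C1 + Integral(x/cos(x), x)


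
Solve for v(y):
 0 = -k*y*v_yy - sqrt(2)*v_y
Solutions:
 v(y) = C1 + y^(((re(k) - sqrt(2))*re(k) + im(k)^2)/(re(k)^2 + im(k)^2))*(C2*sin(sqrt(2)*log(y)*Abs(im(k))/(re(k)^2 + im(k)^2)) + C3*cos(sqrt(2)*log(y)*im(k)/(re(k)^2 + im(k)^2)))


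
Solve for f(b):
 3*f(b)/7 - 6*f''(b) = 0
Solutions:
 f(b) = C1*exp(-sqrt(14)*b/14) + C2*exp(sqrt(14)*b/14)


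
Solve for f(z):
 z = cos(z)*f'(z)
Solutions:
 f(z) = C1 + Integral(z/cos(z), z)


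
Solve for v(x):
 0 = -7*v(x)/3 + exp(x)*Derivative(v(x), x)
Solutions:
 v(x) = C1*exp(-7*exp(-x)/3)


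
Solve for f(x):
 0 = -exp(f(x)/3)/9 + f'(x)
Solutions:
 f(x) = 3*log(-1/(C1 + x)) + 9*log(3)


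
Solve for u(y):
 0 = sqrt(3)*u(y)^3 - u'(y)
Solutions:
 u(y) = -sqrt(2)*sqrt(-1/(C1 + sqrt(3)*y))/2
 u(y) = sqrt(2)*sqrt(-1/(C1 + sqrt(3)*y))/2


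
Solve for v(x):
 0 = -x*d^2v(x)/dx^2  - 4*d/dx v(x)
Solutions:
 v(x) = C1 + C2/x^3


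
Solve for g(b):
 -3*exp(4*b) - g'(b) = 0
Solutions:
 g(b) = C1 - 3*exp(4*b)/4


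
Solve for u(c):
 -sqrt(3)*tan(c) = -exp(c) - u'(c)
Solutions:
 u(c) = C1 - exp(c) - sqrt(3)*log(cos(c))


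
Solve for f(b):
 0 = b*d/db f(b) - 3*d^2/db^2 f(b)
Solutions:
 f(b) = C1 + C2*erfi(sqrt(6)*b/6)


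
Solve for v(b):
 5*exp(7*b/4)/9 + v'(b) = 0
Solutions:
 v(b) = C1 - 20*exp(7*b/4)/63


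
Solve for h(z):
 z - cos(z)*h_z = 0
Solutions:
 h(z) = C1 + Integral(z/cos(z), z)


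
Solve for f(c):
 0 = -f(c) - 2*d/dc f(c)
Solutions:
 f(c) = C1*exp(-c/2)


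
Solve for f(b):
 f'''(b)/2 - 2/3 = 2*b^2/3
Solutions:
 f(b) = C1 + C2*b + C3*b^2 + b^5/45 + 2*b^3/9


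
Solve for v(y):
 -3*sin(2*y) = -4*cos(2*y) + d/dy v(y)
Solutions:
 v(y) = C1 + 2*sin(2*y) + 3*cos(2*y)/2


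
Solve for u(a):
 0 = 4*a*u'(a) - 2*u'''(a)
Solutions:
 u(a) = C1 + Integral(C2*airyai(2^(1/3)*a) + C3*airybi(2^(1/3)*a), a)


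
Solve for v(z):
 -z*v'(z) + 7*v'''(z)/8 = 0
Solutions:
 v(z) = C1 + Integral(C2*airyai(2*7^(2/3)*z/7) + C3*airybi(2*7^(2/3)*z/7), z)


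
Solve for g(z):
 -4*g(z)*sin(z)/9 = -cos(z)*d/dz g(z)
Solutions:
 g(z) = C1/cos(z)^(4/9)


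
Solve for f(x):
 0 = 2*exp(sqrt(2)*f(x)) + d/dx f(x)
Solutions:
 f(x) = sqrt(2)*(2*log(1/(C1 + 2*x)) - log(2))/4


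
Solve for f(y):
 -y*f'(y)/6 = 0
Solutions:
 f(y) = C1


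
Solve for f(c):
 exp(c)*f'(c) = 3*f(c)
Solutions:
 f(c) = C1*exp(-3*exp(-c))


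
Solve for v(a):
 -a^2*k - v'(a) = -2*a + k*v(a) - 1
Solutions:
 v(a) = C1*exp(-a*k) - a^2 + 4*a/k + 1/k - 4/k^2


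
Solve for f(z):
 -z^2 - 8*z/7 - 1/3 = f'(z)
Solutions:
 f(z) = C1 - z^3/3 - 4*z^2/7 - z/3


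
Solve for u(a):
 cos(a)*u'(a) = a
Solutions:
 u(a) = C1 + Integral(a/cos(a), a)


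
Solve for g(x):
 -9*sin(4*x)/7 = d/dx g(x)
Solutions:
 g(x) = C1 + 9*cos(4*x)/28


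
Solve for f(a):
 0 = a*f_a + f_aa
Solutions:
 f(a) = C1 + C2*erf(sqrt(2)*a/2)


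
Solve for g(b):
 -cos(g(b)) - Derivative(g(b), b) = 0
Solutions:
 g(b) = pi - asin((C1 + exp(2*b))/(C1 - exp(2*b)))
 g(b) = asin((C1 + exp(2*b))/(C1 - exp(2*b)))


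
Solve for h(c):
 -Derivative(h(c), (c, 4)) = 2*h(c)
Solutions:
 h(c) = (C1*sin(2^(3/4)*c/2) + C2*cos(2^(3/4)*c/2))*exp(-2^(3/4)*c/2) + (C3*sin(2^(3/4)*c/2) + C4*cos(2^(3/4)*c/2))*exp(2^(3/4)*c/2)


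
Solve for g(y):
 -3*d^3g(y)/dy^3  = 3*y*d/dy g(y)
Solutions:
 g(y) = C1 + Integral(C2*airyai(-y) + C3*airybi(-y), y)


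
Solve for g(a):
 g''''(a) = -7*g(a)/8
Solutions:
 g(a) = (C1*sin(2^(3/4)*7^(1/4)*a/4) + C2*cos(2^(3/4)*7^(1/4)*a/4))*exp(-2^(3/4)*7^(1/4)*a/4) + (C3*sin(2^(3/4)*7^(1/4)*a/4) + C4*cos(2^(3/4)*7^(1/4)*a/4))*exp(2^(3/4)*7^(1/4)*a/4)


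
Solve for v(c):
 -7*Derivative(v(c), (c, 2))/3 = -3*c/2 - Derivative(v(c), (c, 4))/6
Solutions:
 v(c) = C1 + C2*c + C3*exp(-sqrt(14)*c) + C4*exp(sqrt(14)*c) + 3*c^3/28


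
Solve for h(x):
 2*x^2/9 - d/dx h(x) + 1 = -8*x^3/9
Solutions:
 h(x) = C1 + 2*x^4/9 + 2*x^3/27 + x


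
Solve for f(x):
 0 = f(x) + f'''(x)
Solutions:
 f(x) = C3*exp(-x) + (C1*sin(sqrt(3)*x/2) + C2*cos(sqrt(3)*x/2))*exp(x/2)


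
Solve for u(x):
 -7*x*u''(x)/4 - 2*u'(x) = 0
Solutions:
 u(x) = C1 + C2/x^(1/7)


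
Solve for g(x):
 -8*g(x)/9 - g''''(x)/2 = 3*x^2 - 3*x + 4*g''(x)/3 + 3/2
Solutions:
 g(x) = -27*x^2/8 + 27*x/8 + (C1 + C2*x)*sin(2*sqrt(3)*x/3) + (C3 + C4*x)*cos(2*sqrt(3)*x/3) + 135/16


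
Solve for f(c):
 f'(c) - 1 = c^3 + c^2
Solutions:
 f(c) = C1 + c^4/4 + c^3/3 + c


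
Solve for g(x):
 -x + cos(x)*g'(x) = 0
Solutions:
 g(x) = C1 + Integral(x/cos(x), x)


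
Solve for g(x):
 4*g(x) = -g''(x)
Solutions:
 g(x) = C1*sin(2*x) + C2*cos(2*x)


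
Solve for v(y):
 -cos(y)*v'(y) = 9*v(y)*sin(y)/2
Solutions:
 v(y) = C1*cos(y)^(9/2)


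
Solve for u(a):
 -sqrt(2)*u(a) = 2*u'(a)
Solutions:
 u(a) = C1*exp(-sqrt(2)*a/2)


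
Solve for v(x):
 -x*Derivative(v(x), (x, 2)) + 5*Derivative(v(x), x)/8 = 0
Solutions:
 v(x) = C1 + C2*x^(13/8)


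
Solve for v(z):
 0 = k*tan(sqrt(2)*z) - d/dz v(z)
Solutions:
 v(z) = C1 - sqrt(2)*k*log(cos(sqrt(2)*z))/2


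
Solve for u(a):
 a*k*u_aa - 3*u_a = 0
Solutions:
 u(a) = C1 + a^(((re(k) + 3)*re(k) + im(k)^2)/(re(k)^2 + im(k)^2))*(C2*sin(3*log(a)*Abs(im(k))/(re(k)^2 + im(k)^2)) + C3*cos(3*log(a)*im(k)/(re(k)^2 + im(k)^2)))


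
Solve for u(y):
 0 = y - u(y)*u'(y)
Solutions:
 u(y) = -sqrt(C1 + y^2)
 u(y) = sqrt(C1 + y^2)


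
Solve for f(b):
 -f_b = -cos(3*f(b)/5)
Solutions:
 -b - 5*log(sin(3*f(b)/5) - 1)/6 + 5*log(sin(3*f(b)/5) + 1)/6 = C1


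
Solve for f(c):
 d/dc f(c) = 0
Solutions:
 f(c) = C1


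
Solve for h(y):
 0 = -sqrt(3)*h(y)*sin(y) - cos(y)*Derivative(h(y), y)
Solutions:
 h(y) = C1*cos(y)^(sqrt(3))


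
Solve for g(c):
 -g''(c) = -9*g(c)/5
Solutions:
 g(c) = C1*exp(-3*sqrt(5)*c/5) + C2*exp(3*sqrt(5)*c/5)


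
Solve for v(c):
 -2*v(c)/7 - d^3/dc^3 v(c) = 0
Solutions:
 v(c) = C3*exp(-2^(1/3)*7^(2/3)*c/7) + (C1*sin(2^(1/3)*sqrt(3)*7^(2/3)*c/14) + C2*cos(2^(1/3)*sqrt(3)*7^(2/3)*c/14))*exp(2^(1/3)*7^(2/3)*c/14)


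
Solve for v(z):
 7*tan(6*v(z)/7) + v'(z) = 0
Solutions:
 v(z) = -7*asin(C1*exp(-6*z))/6 + 7*pi/6
 v(z) = 7*asin(C1*exp(-6*z))/6


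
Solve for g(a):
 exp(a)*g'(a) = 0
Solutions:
 g(a) = C1


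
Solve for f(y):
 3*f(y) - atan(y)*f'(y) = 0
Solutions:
 f(y) = C1*exp(3*Integral(1/atan(y), y))


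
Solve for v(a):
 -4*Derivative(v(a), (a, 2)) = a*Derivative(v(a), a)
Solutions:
 v(a) = C1 + C2*erf(sqrt(2)*a/4)


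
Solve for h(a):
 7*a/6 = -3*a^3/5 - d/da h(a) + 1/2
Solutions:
 h(a) = C1 - 3*a^4/20 - 7*a^2/12 + a/2


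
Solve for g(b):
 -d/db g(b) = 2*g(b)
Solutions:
 g(b) = C1*exp(-2*b)


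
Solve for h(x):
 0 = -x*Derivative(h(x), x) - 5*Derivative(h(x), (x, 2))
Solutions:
 h(x) = C1 + C2*erf(sqrt(10)*x/10)


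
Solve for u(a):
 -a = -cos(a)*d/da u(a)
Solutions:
 u(a) = C1 + Integral(a/cos(a), a)


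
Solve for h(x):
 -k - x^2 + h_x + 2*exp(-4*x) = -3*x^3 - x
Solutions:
 h(x) = C1 + k*x - 3*x^4/4 + x^3/3 - x^2/2 + exp(-4*x)/2


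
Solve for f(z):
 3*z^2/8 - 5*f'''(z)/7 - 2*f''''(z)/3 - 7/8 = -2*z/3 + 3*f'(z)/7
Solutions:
 f(z) = C1 + C2*exp(z*(-10 + 25/(42*sqrt(566) + 1007)^(1/3) + (42*sqrt(566) + 1007)^(1/3))/28)*sin(sqrt(3)*z*(-(42*sqrt(566) + 1007)^(1/3) + 25/(42*sqrt(566) + 1007)^(1/3))/28) + C3*exp(z*(-10 + 25/(42*sqrt(566) + 1007)^(1/3) + (42*sqrt(566) + 1007)^(1/3))/28)*cos(sqrt(3)*z*(-(42*sqrt(566) + 1007)^(1/3) + 25/(42*sqrt(566) + 1007)^(1/3))/28) + C4*exp(-z*(25/(42*sqrt(566) + 1007)^(1/3) + 5 + (42*sqrt(566) + 1007)^(1/3))/14) + 7*z^3/24 + 7*z^2/9 - 119*z/24


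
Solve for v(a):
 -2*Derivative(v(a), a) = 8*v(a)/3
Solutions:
 v(a) = C1*exp(-4*a/3)


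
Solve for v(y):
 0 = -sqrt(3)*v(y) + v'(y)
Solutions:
 v(y) = C1*exp(sqrt(3)*y)


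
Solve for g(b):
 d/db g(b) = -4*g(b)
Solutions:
 g(b) = C1*exp(-4*b)


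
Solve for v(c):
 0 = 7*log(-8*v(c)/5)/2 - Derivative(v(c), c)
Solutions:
 -2*Integral(1/(log(-_y) - log(5) + 3*log(2)), (_y, v(c)))/7 = C1 - c


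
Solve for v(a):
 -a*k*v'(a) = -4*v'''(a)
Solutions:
 v(a) = C1 + Integral(C2*airyai(2^(1/3)*a*k^(1/3)/2) + C3*airybi(2^(1/3)*a*k^(1/3)/2), a)


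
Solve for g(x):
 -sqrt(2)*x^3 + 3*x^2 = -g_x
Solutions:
 g(x) = C1 + sqrt(2)*x^4/4 - x^3


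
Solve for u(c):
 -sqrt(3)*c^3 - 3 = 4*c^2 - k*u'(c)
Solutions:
 u(c) = C1 + sqrt(3)*c^4/(4*k) + 4*c^3/(3*k) + 3*c/k


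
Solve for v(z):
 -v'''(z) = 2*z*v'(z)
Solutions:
 v(z) = C1 + Integral(C2*airyai(-2^(1/3)*z) + C3*airybi(-2^(1/3)*z), z)


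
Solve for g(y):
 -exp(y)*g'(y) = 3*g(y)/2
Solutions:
 g(y) = C1*exp(3*exp(-y)/2)


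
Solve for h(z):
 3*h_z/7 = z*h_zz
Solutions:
 h(z) = C1 + C2*z^(10/7)


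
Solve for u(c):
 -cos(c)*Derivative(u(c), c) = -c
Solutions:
 u(c) = C1 + Integral(c/cos(c), c)


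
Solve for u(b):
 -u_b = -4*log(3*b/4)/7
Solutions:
 u(b) = C1 + 4*b*log(b)/7 - 8*b*log(2)/7 - 4*b/7 + 4*b*log(3)/7


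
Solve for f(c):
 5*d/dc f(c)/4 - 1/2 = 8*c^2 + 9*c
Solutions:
 f(c) = C1 + 32*c^3/15 + 18*c^2/5 + 2*c/5


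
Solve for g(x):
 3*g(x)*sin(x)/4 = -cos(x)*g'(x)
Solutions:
 g(x) = C1*cos(x)^(3/4)


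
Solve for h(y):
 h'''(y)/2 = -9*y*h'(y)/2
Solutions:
 h(y) = C1 + Integral(C2*airyai(-3^(2/3)*y) + C3*airybi(-3^(2/3)*y), y)


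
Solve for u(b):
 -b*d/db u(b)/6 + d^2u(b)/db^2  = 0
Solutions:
 u(b) = C1 + C2*erfi(sqrt(3)*b/6)


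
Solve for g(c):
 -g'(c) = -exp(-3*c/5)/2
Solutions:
 g(c) = C1 - 5*exp(-3*c/5)/6


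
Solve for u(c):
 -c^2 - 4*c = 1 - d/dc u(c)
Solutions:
 u(c) = C1 + c^3/3 + 2*c^2 + c


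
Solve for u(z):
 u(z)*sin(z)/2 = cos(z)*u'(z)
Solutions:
 u(z) = C1/sqrt(cos(z))


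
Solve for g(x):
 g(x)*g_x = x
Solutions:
 g(x) = -sqrt(C1 + x^2)
 g(x) = sqrt(C1 + x^2)


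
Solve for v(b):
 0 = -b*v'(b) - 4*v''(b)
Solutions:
 v(b) = C1 + C2*erf(sqrt(2)*b/4)


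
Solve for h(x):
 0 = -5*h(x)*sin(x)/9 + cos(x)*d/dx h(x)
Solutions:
 h(x) = C1/cos(x)^(5/9)


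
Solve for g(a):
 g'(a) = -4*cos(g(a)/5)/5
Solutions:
 4*a/5 - 5*log(sin(g(a)/5) - 1)/2 + 5*log(sin(g(a)/5) + 1)/2 = C1


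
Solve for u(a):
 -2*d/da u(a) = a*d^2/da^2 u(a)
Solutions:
 u(a) = C1 + C2/a


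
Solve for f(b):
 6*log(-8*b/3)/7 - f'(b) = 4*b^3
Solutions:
 f(b) = C1 - b^4 + 6*b*log(-b)/7 + 6*b*(-log(3) - 1 + 3*log(2))/7


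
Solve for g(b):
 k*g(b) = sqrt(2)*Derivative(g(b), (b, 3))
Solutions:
 g(b) = C1*exp(2^(5/6)*b*k^(1/3)/2) + C2*exp(2^(5/6)*b*k^(1/3)*(-1 + sqrt(3)*I)/4) + C3*exp(-2^(5/6)*b*k^(1/3)*(1 + sqrt(3)*I)/4)


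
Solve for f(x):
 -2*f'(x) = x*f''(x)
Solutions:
 f(x) = C1 + C2/x


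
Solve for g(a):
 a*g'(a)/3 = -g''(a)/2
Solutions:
 g(a) = C1 + C2*erf(sqrt(3)*a/3)


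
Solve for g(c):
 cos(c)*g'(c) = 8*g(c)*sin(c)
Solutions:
 g(c) = C1/cos(c)^8


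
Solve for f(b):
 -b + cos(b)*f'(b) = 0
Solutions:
 f(b) = C1 + Integral(b/cos(b), b)


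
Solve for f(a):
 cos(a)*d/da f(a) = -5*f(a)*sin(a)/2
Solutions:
 f(a) = C1*cos(a)^(5/2)


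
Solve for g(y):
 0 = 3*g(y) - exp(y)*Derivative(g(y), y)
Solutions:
 g(y) = C1*exp(-3*exp(-y))


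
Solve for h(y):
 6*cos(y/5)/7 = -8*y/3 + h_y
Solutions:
 h(y) = C1 + 4*y^2/3 + 30*sin(y/5)/7


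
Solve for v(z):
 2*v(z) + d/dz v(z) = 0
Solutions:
 v(z) = C1*exp(-2*z)


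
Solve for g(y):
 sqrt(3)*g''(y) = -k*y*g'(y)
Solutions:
 g(y) = Piecewise((-sqrt(2)*3^(1/4)*sqrt(pi)*C1*erf(sqrt(2)*3^(3/4)*sqrt(k)*y/6)/(2*sqrt(k)) - C2, (k > 0) | (k < 0)), (-C1*y - C2, True))


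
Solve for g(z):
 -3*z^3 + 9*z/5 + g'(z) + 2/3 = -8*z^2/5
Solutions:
 g(z) = C1 + 3*z^4/4 - 8*z^3/15 - 9*z^2/10 - 2*z/3


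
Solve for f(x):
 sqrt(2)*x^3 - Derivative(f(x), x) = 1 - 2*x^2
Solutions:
 f(x) = C1 + sqrt(2)*x^4/4 + 2*x^3/3 - x


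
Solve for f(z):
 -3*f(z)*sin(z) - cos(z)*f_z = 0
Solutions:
 f(z) = C1*cos(z)^3


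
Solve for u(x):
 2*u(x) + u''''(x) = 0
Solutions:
 u(x) = (C1*sin(2^(3/4)*x/2) + C2*cos(2^(3/4)*x/2))*exp(-2^(3/4)*x/2) + (C3*sin(2^(3/4)*x/2) + C4*cos(2^(3/4)*x/2))*exp(2^(3/4)*x/2)


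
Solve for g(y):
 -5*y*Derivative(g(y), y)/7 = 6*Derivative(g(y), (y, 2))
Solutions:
 g(y) = C1 + C2*erf(sqrt(105)*y/42)


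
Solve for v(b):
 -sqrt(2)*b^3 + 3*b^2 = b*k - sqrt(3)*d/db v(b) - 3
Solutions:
 v(b) = C1 + sqrt(6)*b^4/12 - sqrt(3)*b^3/3 + sqrt(3)*b^2*k/6 - sqrt(3)*b


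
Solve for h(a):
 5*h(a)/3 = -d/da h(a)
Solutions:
 h(a) = C1*exp(-5*a/3)


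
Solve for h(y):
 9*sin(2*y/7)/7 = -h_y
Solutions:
 h(y) = C1 + 9*cos(2*y/7)/2


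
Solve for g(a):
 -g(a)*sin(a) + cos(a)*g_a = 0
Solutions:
 g(a) = C1/cos(a)


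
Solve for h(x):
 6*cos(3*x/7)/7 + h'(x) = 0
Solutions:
 h(x) = C1 - 2*sin(3*x/7)


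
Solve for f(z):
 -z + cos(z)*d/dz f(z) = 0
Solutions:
 f(z) = C1 + Integral(z/cos(z), z)


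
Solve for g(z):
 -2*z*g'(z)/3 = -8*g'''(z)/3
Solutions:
 g(z) = C1 + Integral(C2*airyai(2^(1/3)*z/2) + C3*airybi(2^(1/3)*z/2), z)


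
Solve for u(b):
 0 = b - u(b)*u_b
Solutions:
 u(b) = -sqrt(C1 + b^2)
 u(b) = sqrt(C1 + b^2)


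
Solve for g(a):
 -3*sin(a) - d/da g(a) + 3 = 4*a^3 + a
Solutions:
 g(a) = C1 - a^4 - a^2/2 + 3*a + 3*cos(a)


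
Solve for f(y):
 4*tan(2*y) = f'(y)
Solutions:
 f(y) = C1 - 2*log(cos(2*y))


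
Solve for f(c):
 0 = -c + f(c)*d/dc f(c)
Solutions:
 f(c) = -sqrt(C1 + c^2)
 f(c) = sqrt(C1 + c^2)


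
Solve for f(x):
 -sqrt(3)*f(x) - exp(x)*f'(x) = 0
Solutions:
 f(x) = C1*exp(sqrt(3)*exp(-x))


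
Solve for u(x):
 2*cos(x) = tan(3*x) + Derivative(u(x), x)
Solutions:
 u(x) = C1 + log(cos(3*x))/3 + 2*sin(x)


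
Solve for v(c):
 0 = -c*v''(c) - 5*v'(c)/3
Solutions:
 v(c) = C1 + C2/c^(2/3)


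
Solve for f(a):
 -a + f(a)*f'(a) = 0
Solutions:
 f(a) = -sqrt(C1 + a^2)
 f(a) = sqrt(C1 + a^2)


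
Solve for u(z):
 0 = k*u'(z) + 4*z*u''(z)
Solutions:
 u(z) = C1 + z^(1 - re(k)/4)*(C2*sin(log(z)*Abs(im(k))/4) + C3*cos(log(z)*im(k)/4))


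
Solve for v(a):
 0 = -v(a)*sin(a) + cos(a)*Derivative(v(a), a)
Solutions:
 v(a) = C1/cos(a)


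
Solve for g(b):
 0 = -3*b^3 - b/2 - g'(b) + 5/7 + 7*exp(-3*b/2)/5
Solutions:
 g(b) = C1 - 3*b^4/4 - b^2/4 + 5*b/7 - 14*exp(-3*b/2)/15


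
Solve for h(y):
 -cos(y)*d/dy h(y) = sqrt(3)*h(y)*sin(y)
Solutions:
 h(y) = C1*cos(y)^(sqrt(3))


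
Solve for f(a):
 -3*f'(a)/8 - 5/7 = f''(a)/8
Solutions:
 f(a) = C1 + C2*exp(-3*a) - 40*a/21


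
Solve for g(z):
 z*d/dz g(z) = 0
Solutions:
 g(z) = C1


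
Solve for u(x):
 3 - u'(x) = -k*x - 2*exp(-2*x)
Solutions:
 u(x) = C1 + k*x^2/2 + 3*x - exp(-2*x)


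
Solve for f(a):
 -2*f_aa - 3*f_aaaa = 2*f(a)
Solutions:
 f(a) = (C1*sin(2^(1/4)*3^(3/4)*a*cos(atan(sqrt(5))/2)/3) + C2*cos(2^(1/4)*3^(3/4)*a*cos(atan(sqrt(5))/2)/3))*exp(-2^(1/4)*3^(3/4)*a*sin(atan(sqrt(5))/2)/3) + (C3*sin(2^(1/4)*3^(3/4)*a*cos(atan(sqrt(5))/2)/3) + C4*cos(2^(1/4)*3^(3/4)*a*cos(atan(sqrt(5))/2)/3))*exp(2^(1/4)*3^(3/4)*a*sin(atan(sqrt(5))/2)/3)


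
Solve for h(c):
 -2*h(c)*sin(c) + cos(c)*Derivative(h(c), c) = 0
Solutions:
 h(c) = C1/cos(c)^2


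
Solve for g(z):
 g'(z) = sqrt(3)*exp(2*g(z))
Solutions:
 g(z) = log(-sqrt(-1/(C1 + sqrt(3)*z))) - log(2)/2
 g(z) = log(-1/(C1 + sqrt(3)*z))/2 - log(2)/2


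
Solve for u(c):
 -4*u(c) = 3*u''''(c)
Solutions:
 u(c) = (C1*sin(3^(3/4)*c/3) + C2*cos(3^(3/4)*c/3))*exp(-3^(3/4)*c/3) + (C3*sin(3^(3/4)*c/3) + C4*cos(3^(3/4)*c/3))*exp(3^(3/4)*c/3)


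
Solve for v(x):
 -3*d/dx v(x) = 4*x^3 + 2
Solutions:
 v(x) = C1 - x^4/3 - 2*x/3


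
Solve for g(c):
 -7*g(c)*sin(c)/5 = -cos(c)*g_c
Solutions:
 g(c) = C1/cos(c)^(7/5)


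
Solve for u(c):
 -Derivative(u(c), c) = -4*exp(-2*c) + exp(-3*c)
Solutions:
 u(c) = C1 - 2*exp(-2*c) + exp(-3*c)/3


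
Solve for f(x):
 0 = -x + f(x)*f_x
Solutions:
 f(x) = -sqrt(C1 + x^2)
 f(x) = sqrt(C1 + x^2)


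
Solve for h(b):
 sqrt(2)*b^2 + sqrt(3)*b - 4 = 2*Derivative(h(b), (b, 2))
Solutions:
 h(b) = C1 + C2*b + sqrt(2)*b^4/24 + sqrt(3)*b^3/12 - b^2


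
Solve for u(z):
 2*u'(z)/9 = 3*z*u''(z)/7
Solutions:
 u(z) = C1 + C2*z^(41/27)


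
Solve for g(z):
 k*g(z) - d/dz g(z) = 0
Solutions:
 g(z) = C1*exp(k*z)


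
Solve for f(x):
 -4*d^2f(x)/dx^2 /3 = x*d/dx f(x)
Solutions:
 f(x) = C1 + C2*erf(sqrt(6)*x/4)


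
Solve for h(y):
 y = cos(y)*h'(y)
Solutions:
 h(y) = C1 + Integral(y/cos(y), y)


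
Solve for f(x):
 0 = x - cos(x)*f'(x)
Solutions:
 f(x) = C1 + Integral(x/cos(x), x)


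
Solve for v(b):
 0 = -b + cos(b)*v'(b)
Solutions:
 v(b) = C1 + Integral(b/cos(b), b)


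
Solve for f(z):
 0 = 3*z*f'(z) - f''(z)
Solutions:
 f(z) = C1 + C2*erfi(sqrt(6)*z/2)


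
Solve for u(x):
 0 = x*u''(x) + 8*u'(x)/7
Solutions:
 u(x) = C1 + C2/x^(1/7)


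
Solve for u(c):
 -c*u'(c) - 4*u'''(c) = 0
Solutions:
 u(c) = C1 + Integral(C2*airyai(-2^(1/3)*c/2) + C3*airybi(-2^(1/3)*c/2), c)


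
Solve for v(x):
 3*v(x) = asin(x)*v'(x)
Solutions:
 v(x) = C1*exp(3*Integral(1/asin(x), x))


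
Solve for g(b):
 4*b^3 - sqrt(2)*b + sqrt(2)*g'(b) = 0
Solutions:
 g(b) = C1 - sqrt(2)*b^4/2 + b^2/2


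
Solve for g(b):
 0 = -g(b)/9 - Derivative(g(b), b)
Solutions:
 g(b) = C1*exp(-b/9)


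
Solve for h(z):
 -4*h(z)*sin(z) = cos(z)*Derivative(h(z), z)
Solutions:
 h(z) = C1*cos(z)^4


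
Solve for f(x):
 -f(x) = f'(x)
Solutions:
 f(x) = C1*exp(-x)


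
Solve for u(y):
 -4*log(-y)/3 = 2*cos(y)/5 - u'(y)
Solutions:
 u(y) = C1 + 4*y*log(-y)/3 - 4*y/3 + 2*sin(y)/5


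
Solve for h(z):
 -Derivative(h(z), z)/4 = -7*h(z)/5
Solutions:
 h(z) = C1*exp(28*z/5)


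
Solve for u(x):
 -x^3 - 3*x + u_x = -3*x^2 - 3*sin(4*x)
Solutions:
 u(x) = C1 + x^4/4 - x^3 + 3*x^2/2 + 3*cos(4*x)/4


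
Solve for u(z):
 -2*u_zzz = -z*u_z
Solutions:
 u(z) = C1 + Integral(C2*airyai(2^(2/3)*z/2) + C3*airybi(2^(2/3)*z/2), z)


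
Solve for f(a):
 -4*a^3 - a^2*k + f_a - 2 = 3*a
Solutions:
 f(a) = C1 + a^4 + a^3*k/3 + 3*a^2/2 + 2*a


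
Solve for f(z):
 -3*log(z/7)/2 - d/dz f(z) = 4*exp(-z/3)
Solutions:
 f(z) = C1 - 3*z*log(z)/2 + 3*z*(1 + log(7))/2 + 12*exp(-z/3)


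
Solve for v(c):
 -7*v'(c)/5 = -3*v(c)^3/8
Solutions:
 v(c) = -2*sqrt(7)*sqrt(-1/(C1 + 15*c))
 v(c) = 2*sqrt(7)*sqrt(-1/(C1 + 15*c))


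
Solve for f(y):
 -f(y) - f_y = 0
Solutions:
 f(y) = C1*exp(-y)


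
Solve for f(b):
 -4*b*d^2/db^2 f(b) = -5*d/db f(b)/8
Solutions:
 f(b) = C1 + C2*b^(37/32)


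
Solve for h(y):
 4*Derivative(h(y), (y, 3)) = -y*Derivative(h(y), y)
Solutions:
 h(y) = C1 + Integral(C2*airyai(-2^(1/3)*y/2) + C3*airybi(-2^(1/3)*y/2), y)


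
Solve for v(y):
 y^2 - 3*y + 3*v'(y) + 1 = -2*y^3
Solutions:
 v(y) = C1 - y^4/6 - y^3/9 + y^2/2 - y/3


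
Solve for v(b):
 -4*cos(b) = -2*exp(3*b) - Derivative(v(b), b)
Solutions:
 v(b) = C1 - 2*exp(3*b)/3 + 4*sin(b)


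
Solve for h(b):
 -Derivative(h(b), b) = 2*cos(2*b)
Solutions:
 h(b) = C1 - sin(2*b)


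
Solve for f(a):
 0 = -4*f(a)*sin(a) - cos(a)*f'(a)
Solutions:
 f(a) = C1*cos(a)^4


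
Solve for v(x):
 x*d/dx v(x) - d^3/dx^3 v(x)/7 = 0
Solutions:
 v(x) = C1 + Integral(C2*airyai(7^(1/3)*x) + C3*airybi(7^(1/3)*x), x)


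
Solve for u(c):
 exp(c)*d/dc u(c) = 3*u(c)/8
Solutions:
 u(c) = C1*exp(-3*exp(-c)/8)


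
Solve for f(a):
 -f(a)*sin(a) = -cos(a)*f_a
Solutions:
 f(a) = C1/cos(a)


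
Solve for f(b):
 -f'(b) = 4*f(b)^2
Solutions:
 f(b) = 1/(C1 + 4*b)


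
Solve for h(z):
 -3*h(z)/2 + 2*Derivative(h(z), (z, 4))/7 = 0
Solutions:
 h(z) = C1*exp(-sqrt(2)*21^(1/4)*z/2) + C2*exp(sqrt(2)*21^(1/4)*z/2) + C3*sin(sqrt(2)*21^(1/4)*z/2) + C4*cos(sqrt(2)*21^(1/4)*z/2)


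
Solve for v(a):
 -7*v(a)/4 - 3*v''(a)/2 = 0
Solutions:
 v(a) = C1*sin(sqrt(42)*a/6) + C2*cos(sqrt(42)*a/6)


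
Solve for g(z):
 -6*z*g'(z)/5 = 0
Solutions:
 g(z) = C1


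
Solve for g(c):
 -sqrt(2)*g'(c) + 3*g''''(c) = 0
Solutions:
 g(c) = C1 + C4*exp(2^(1/6)*3^(2/3)*c/3) + (C2*sin(6^(1/6)*c/2) + C3*cos(6^(1/6)*c/2))*exp(-2^(1/6)*3^(2/3)*c/6)


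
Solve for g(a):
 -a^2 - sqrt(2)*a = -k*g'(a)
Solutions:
 g(a) = C1 + a^3/(3*k) + sqrt(2)*a^2/(2*k)


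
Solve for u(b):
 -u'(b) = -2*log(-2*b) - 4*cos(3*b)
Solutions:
 u(b) = C1 + 2*b*log(-b) - 2*b + 2*b*log(2) + 4*sin(3*b)/3


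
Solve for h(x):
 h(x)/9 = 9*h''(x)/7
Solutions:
 h(x) = C1*exp(-sqrt(7)*x/9) + C2*exp(sqrt(7)*x/9)


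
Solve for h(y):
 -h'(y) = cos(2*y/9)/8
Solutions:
 h(y) = C1 - 9*sin(2*y/9)/16


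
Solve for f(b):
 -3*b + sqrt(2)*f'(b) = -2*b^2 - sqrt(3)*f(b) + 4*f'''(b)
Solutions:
 f(b) = C1*exp(-b*(sqrt(6)/(sqrt(81 - 2*sqrt(2)) + 9)^(1/3) + sqrt(3)*(sqrt(81 - 2*sqrt(2)) + 9)^(1/3))/12)*sin(b*(-sqrt(2)/(sqrt(81 - 2*sqrt(2)) + 9)^(1/3) + (sqrt(81 - 2*sqrt(2)) + 9)^(1/3))/4) + C2*exp(-b*(sqrt(6)/(sqrt(81 - 2*sqrt(2)) + 9)^(1/3) + sqrt(3)*(sqrt(81 - 2*sqrt(2)) + 9)^(1/3))/12)*cos(b*(-sqrt(2)/(sqrt(81 - 2*sqrt(2)) + 9)^(1/3) + (sqrt(81 - 2*sqrt(2)) + 9)^(1/3))/4) + C3*exp(b*(sqrt(6)/(sqrt(81 - 2*sqrt(2)) + 9)^(1/3) + sqrt(3)*(sqrt(81 - 2*sqrt(2)) + 9)^(1/3))/6) - 2*sqrt(3)*b^2/3 + sqrt(3)*b + 4*sqrt(2)*b/3 - 8*sqrt(3)/9 - sqrt(2)


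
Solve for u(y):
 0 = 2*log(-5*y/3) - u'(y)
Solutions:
 u(y) = C1 + 2*y*log(-y) + 2*y*(-log(3) - 1 + log(5))


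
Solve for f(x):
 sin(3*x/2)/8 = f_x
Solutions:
 f(x) = C1 - cos(3*x/2)/12


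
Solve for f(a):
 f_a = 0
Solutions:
 f(a) = C1


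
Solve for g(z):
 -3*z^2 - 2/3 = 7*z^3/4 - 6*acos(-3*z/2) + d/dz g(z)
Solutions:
 g(z) = C1 - 7*z^4/16 - z^3 + 6*z*acos(-3*z/2) - 2*z/3 + 2*sqrt(4 - 9*z^2)


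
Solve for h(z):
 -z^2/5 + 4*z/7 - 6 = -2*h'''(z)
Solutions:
 h(z) = C1 + C2*z + C3*z^2 + z^5/600 - z^4/84 + z^3/2


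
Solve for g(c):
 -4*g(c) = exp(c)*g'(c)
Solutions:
 g(c) = C1*exp(4*exp(-c))


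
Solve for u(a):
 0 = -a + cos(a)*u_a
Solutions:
 u(a) = C1 + Integral(a/cos(a), a)


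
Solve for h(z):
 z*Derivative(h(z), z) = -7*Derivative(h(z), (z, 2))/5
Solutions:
 h(z) = C1 + C2*erf(sqrt(70)*z/14)


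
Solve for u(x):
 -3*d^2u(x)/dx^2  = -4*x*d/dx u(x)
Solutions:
 u(x) = C1 + C2*erfi(sqrt(6)*x/3)


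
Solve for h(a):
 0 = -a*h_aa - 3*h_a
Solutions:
 h(a) = C1 + C2/a^2


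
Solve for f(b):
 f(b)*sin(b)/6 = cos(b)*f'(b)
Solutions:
 f(b) = C1/cos(b)^(1/6)


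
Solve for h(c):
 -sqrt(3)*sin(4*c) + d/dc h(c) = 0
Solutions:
 h(c) = C1 - sqrt(3)*cos(4*c)/4


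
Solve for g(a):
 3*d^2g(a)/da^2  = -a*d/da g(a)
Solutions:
 g(a) = C1 + C2*erf(sqrt(6)*a/6)


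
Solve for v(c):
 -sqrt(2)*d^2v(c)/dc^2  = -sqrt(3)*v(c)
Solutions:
 v(c) = C1*exp(-2^(3/4)*3^(1/4)*c/2) + C2*exp(2^(3/4)*3^(1/4)*c/2)


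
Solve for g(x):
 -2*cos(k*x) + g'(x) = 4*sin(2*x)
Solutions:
 g(x) = C1 - 2*cos(2*x) + 2*sin(k*x)/k


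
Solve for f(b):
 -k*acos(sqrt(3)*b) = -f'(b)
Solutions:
 f(b) = C1 + k*(b*acos(sqrt(3)*b) - sqrt(3)*sqrt(1 - 3*b^2)/3)


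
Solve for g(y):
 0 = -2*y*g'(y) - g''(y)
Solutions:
 g(y) = C1 + C2*erf(y)


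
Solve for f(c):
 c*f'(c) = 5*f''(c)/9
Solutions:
 f(c) = C1 + C2*erfi(3*sqrt(10)*c/10)


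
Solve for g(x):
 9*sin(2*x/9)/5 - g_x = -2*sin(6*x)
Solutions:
 g(x) = C1 - 81*cos(2*x/9)/10 - cos(6*x)/3


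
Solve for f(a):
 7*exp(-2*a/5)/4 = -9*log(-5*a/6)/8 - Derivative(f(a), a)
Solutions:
 f(a) = C1 - 9*a*log(-a)/8 + 9*a*(-log(5) + 1 + log(6))/8 + 35*exp(-2*a/5)/8


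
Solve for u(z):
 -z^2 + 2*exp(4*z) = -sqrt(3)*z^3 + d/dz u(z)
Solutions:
 u(z) = C1 + sqrt(3)*z^4/4 - z^3/3 + exp(4*z)/2


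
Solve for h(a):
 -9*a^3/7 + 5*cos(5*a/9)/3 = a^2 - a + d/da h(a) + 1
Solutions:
 h(a) = C1 - 9*a^4/28 - a^3/3 + a^2/2 - a + 3*sin(5*a/9)


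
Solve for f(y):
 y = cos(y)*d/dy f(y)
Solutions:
 f(y) = C1 + Integral(y/cos(y), y)


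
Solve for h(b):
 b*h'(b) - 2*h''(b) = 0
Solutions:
 h(b) = C1 + C2*erfi(b/2)


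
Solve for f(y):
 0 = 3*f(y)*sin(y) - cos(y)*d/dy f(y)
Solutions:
 f(y) = C1/cos(y)^3


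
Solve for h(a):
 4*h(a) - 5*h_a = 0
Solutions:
 h(a) = C1*exp(4*a/5)


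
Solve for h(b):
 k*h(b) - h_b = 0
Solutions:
 h(b) = C1*exp(b*k)


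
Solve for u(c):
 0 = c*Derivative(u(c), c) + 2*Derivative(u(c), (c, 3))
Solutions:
 u(c) = C1 + Integral(C2*airyai(-2^(2/3)*c/2) + C3*airybi(-2^(2/3)*c/2), c)


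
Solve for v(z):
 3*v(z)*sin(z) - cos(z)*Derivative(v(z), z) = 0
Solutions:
 v(z) = C1/cos(z)^3


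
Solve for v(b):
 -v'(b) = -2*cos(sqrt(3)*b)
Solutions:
 v(b) = C1 + 2*sqrt(3)*sin(sqrt(3)*b)/3


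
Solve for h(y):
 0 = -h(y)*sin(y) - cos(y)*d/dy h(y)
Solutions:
 h(y) = C1*cos(y)


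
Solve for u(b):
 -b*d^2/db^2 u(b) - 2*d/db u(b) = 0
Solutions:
 u(b) = C1 + C2/b


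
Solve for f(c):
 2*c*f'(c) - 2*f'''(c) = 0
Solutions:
 f(c) = C1 + Integral(C2*airyai(c) + C3*airybi(c), c)


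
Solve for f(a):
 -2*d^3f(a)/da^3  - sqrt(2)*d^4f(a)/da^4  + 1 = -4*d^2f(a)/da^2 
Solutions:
 f(a) = C1 + C2*a + C3*exp(sqrt(2)*a*(-1 + sqrt(1 + 4*sqrt(2)))/2) + C4*exp(-sqrt(2)*a*(1 + sqrt(1 + 4*sqrt(2)))/2) - a^2/8


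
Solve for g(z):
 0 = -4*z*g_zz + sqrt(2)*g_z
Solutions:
 g(z) = C1 + C2*z^(sqrt(2)/4 + 1)


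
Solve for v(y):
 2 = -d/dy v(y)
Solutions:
 v(y) = C1 - 2*y


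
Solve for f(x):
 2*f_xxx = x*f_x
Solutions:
 f(x) = C1 + Integral(C2*airyai(2^(2/3)*x/2) + C3*airybi(2^(2/3)*x/2), x)


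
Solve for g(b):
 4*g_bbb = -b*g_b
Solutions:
 g(b) = C1 + Integral(C2*airyai(-2^(1/3)*b/2) + C3*airybi(-2^(1/3)*b/2), b)


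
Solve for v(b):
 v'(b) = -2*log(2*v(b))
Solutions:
 Integral(1/(log(_y) + log(2)), (_y, v(b)))/2 = C1 - b


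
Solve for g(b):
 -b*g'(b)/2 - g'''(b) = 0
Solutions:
 g(b) = C1 + Integral(C2*airyai(-2^(2/3)*b/2) + C3*airybi(-2^(2/3)*b/2), b)


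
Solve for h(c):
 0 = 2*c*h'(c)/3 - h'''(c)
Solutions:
 h(c) = C1 + Integral(C2*airyai(2^(1/3)*3^(2/3)*c/3) + C3*airybi(2^(1/3)*3^(2/3)*c/3), c)
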